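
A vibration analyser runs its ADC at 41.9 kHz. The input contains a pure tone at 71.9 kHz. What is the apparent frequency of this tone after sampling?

11.9 kHz

71.9 kHz mod fs = 30 kHz.
30 kHz > fs/2 = 20.95 kHz, folds to fs − 30 kHz = 11.9 kHz.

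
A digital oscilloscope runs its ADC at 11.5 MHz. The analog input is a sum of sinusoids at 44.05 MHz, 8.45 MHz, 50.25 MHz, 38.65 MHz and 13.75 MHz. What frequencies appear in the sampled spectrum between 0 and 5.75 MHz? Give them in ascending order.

1.95 MHz, 2.25 MHz, 3.05 MHz, 4.15 MHz, 4.25 MHz

fs/2 = 5.75 MHz.
44.05 MHz mod fs = 9.55 MHz.
9.55 MHz > fs/2 = 5.75 MHz, folds to fs − 9.55 MHz = 1.95 MHz.
8.45 MHz > fs/2 = 5.75 MHz, folds to fs − 8.45 MHz = 3.05 MHz.
50.25 MHz mod fs = 4.25 MHz.
4.25 MHz ≤ fs/2 = 5.75 MHz, appears at 4.25 MHz.
38.65 MHz mod fs = 4.15 MHz.
4.15 MHz ≤ fs/2 = 5.75 MHz, appears at 4.15 MHz.
13.75 MHz mod fs = 2.25 MHz.
2.25 MHz ≤ fs/2 = 5.75 MHz, appears at 2.25 MHz.
Distinct values: {1.95 MHz, 2.25 MHz, 3.05 MHz, 4.15 MHz, 4.25 MHz}.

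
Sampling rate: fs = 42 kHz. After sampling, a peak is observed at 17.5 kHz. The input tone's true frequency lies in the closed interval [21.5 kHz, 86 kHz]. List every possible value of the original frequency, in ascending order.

24.5 kHz, 59.5 kHz, 66.5 kHz

Frequencies that alias to 17.5 kHz are k·fs ± 17.5 kHz for integer k ≥ 0.
k=0: 17.5 kHz.
k=1: 24.5 kHz, 59.5 kHz.
k=2: 66.5 kHz, 101.5 kHz.
k=3: 108.5 kHz, 143.5 kHz.
Within [21.5 kHz, 86 kHz]: 24.5 kHz, 59.5 kHz, 66.5 kHz.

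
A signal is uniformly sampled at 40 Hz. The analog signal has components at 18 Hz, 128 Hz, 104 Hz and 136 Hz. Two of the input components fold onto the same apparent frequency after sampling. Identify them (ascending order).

104 Hz, 136 Hz

fs/2 = 20 Hz.
18 Hz ≤ fs/2 = 20 Hz, passes unchanged.
128 Hz mod fs = 8 Hz.
8 Hz ≤ fs/2 = 20 Hz, appears at 8 Hz.
104 Hz mod fs = 24 Hz.
24 Hz > fs/2 = 20 Hz, folds to fs − 24 Hz = 16 Hz.
136 Hz mod fs = 16 Hz.
16 Hz ≤ fs/2 = 20 Hz, appears at 16 Hz.
104 Hz and 136 Hz both map to 16 Hz.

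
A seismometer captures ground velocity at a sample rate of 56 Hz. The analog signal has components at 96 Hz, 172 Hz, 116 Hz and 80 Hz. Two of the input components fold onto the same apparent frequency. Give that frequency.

fs/2 = 28 Hz.
96 Hz mod fs = 40 Hz.
40 Hz > fs/2 = 28 Hz, folds to fs − 40 Hz = 16 Hz.
172 Hz mod fs = 4 Hz.
4 Hz ≤ fs/2 = 28 Hz, appears at 4 Hz.
116 Hz mod fs = 4 Hz.
4 Hz ≤ fs/2 = 28 Hz, appears at 4 Hz.
80 Hz mod fs = 24 Hz.
24 Hz ≤ fs/2 = 28 Hz, appears at 24 Hz.
116 Hz and 172 Hz both map to 4 Hz.

4 Hz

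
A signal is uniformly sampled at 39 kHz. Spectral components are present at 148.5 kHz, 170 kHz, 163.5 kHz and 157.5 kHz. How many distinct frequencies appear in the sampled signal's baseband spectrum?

fs/2 = 19.5 kHz.
148.5 kHz mod fs = 31.5 kHz.
31.5 kHz > fs/2 = 19.5 kHz, folds to fs − 31.5 kHz = 7.5 kHz.
170 kHz mod fs = 14 kHz.
14 kHz ≤ fs/2 = 19.5 kHz, appears at 14 kHz.
163.5 kHz mod fs = 7.5 kHz.
7.5 kHz ≤ fs/2 = 19.5 kHz, appears at 7.5 kHz.
157.5 kHz mod fs = 1.5 kHz.
1.5 kHz ≤ fs/2 = 19.5 kHz, appears at 1.5 kHz.
Distinct values: {1.5 kHz, 7.5 kHz, 14 kHz} → 3.

3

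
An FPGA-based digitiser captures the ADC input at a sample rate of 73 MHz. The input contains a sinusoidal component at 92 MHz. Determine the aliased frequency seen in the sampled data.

19 MHz

92 MHz mod fs = 19 MHz.
19 MHz ≤ fs/2 = 36.5 MHz, appears at 19 MHz.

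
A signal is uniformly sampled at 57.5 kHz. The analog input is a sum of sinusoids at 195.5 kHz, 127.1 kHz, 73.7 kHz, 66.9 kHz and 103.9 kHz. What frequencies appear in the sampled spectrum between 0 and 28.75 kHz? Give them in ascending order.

9.4 kHz, 11.1 kHz, 12.1 kHz, 16.2 kHz, 23 kHz

fs/2 = 28.75 kHz.
195.5 kHz mod fs = 23 kHz.
23 kHz ≤ fs/2 = 28.75 kHz, appears at 23 kHz.
127.1 kHz mod fs = 12.1 kHz.
12.1 kHz ≤ fs/2 = 28.75 kHz, appears at 12.1 kHz.
73.7 kHz mod fs = 16.2 kHz.
16.2 kHz ≤ fs/2 = 28.75 kHz, appears at 16.2 kHz.
66.9 kHz mod fs = 9.4 kHz.
9.4 kHz ≤ fs/2 = 28.75 kHz, appears at 9.4 kHz.
103.9 kHz mod fs = 46.4 kHz.
46.4 kHz > fs/2 = 28.75 kHz, folds to fs − 46.4 kHz = 11.1 kHz.
Distinct values: {9.4 kHz, 11.1 kHz, 12.1 kHz, 16.2 kHz, 23 kHz}.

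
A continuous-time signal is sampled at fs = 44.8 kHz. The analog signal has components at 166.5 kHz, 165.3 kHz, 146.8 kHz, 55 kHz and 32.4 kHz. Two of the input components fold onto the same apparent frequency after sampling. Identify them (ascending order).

fs/2 = 22.4 kHz.
166.5 kHz mod fs = 32.1 kHz.
32.1 kHz > fs/2 = 22.4 kHz, folds to fs − 32.1 kHz = 12.7 kHz.
165.3 kHz mod fs = 30.9 kHz.
30.9 kHz > fs/2 = 22.4 kHz, folds to fs − 30.9 kHz = 13.9 kHz.
146.8 kHz mod fs = 12.4 kHz.
12.4 kHz ≤ fs/2 = 22.4 kHz, appears at 12.4 kHz.
55 kHz mod fs = 10.2 kHz.
10.2 kHz ≤ fs/2 = 22.4 kHz, appears at 10.2 kHz.
32.4 kHz > fs/2 = 22.4 kHz, folds to fs − 32.4 kHz = 12.4 kHz.
32.4 kHz and 146.8 kHz both map to 12.4 kHz.

32.4 kHz, 146.8 kHz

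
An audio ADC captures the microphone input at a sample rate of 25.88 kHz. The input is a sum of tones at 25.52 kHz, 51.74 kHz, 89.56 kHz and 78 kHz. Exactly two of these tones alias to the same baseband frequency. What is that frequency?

0.36 kHz

fs/2 = 12.94 kHz.
25.52 kHz > fs/2 = 12.94 kHz, folds to fs − 25.52 kHz = 0.36 kHz.
51.74 kHz mod fs = 25.86 kHz.
25.86 kHz > fs/2 = 12.94 kHz, folds to fs − 25.86 kHz = 0.02 kHz.
89.56 kHz mod fs = 11.92 kHz.
11.92 kHz ≤ fs/2 = 12.94 kHz, appears at 11.92 kHz.
78 kHz mod fs = 0.36 kHz.
0.36 kHz ≤ fs/2 = 12.94 kHz, appears at 0.36 kHz.
25.52 kHz and 78 kHz both map to 0.36 kHz.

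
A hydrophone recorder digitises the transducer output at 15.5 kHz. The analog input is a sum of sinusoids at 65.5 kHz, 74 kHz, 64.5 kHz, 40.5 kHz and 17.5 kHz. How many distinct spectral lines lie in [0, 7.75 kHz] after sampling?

4

fs/2 = 7.75 kHz.
65.5 kHz mod fs = 3.5 kHz.
3.5 kHz ≤ fs/2 = 7.75 kHz, appears at 3.5 kHz.
74 kHz mod fs = 12 kHz.
12 kHz > fs/2 = 7.75 kHz, folds to fs − 12 kHz = 3.5 kHz.
64.5 kHz mod fs = 2.5 kHz.
2.5 kHz ≤ fs/2 = 7.75 kHz, appears at 2.5 kHz.
40.5 kHz mod fs = 9.5 kHz.
9.5 kHz > fs/2 = 7.75 kHz, folds to fs − 9.5 kHz = 6 kHz.
17.5 kHz mod fs = 2 kHz.
2 kHz ≤ fs/2 = 7.75 kHz, appears at 2 kHz.
Distinct values: {2 kHz, 2.5 kHz, 3.5 kHz, 6 kHz} → 4.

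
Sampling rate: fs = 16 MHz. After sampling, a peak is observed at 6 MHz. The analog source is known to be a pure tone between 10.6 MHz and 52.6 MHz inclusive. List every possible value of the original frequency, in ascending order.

Frequencies that alias to 6 MHz are k·fs ± 6 MHz for integer k ≥ 0.
k=0: 6 MHz.
k=1: 10 MHz, 22 MHz.
k=2: 26 MHz, 38 MHz.
k=3: 42 MHz, 54 MHz.
k=4: 58 MHz, 70 MHz.
Within [10.6 MHz, 52.6 MHz]: 22 MHz, 26 MHz, 38 MHz, 42 MHz.

22 MHz, 26 MHz, 38 MHz, 42 MHz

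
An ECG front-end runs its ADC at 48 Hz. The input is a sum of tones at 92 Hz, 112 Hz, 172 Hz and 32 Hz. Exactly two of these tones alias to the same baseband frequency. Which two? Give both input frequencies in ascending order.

fs/2 = 24 Hz.
92 Hz mod fs = 44 Hz.
44 Hz > fs/2 = 24 Hz, folds to fs − 44 Hz = 4 Hz.
112 Hz mod fs = 16 Hz.
16 Hz ≤ fs/2 = 24 Hz, appears at 16 Hz.
172 Hz mod fs = 28 Hz.
28 Hz > fs/2 = 24 Hz, folds to fs − 28 Hz = 20 Hz.
32 Hz > fs/2 = 24 Hz, folds to fs − 32 Hz = 16 Hz.
32 Hz and 112 Hz both map to 16 Hz.

32 Hz, 112 Hz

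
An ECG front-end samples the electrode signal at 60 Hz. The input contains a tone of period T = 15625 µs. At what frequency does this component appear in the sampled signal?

T = 15625 µs → f = 1/T = 64 Hz.
64 Hz mod fs = 4 Hz.
4 Hz ≤ fs/2 = 30 Hz, appears at 4 Hz.

4 Hz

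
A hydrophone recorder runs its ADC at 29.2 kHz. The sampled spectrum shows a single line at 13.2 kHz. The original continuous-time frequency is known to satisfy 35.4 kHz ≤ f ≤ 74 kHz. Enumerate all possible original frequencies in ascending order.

42.4 kHz, 45.2 kHz, 71.6 kHz

Frequencies that alias to 13.2 kHz are k·fs ± 13.2 kHz for integer k ≥ 0.
k=0: 13.2 kHz.
k=1: 16 kHz, 42.4 kHz.
k=2: 45.2 kHz, 71.6 kHz.
k=3: 74.4 kHz, 100.8 kHz.
Within [35.4 kHz, 74 kHz]: 42.4 kHz, 45.2 kHz, 71.6 kHz.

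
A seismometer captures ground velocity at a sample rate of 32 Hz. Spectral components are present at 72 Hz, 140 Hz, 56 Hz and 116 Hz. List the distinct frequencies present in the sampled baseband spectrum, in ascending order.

fs/2 = 16 Hz.
72 Hz mod fs = 8 Hz.
8 Hz ≤ fs/2 = 16 Hz, appears at 8 Hz.
140 Hz mod fs = 12 Hz.
12 Hz ≤ fs/2 = 16 Hz, appears at 12 Hz.
56 Hz mod fs = 24 Hz.
24 Hz > fs/2 = 16 Hz, folds to fs − 24 Hz = 8 Hz.
116 Hz mod fs = 20 Hz.
20 Hz > fs/2 = 16 Hz, folds to fs − 20 Hz = 12 Hz.
Distinct values: {8 Hz, 12 Hz}.

8 Hz, 12 Hz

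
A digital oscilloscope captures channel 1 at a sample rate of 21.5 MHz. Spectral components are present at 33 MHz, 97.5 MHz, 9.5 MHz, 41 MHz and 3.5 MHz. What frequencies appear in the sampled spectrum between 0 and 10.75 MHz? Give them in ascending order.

fs/2 = 10.75 MHz.
33 MHz mod fs = 11.5 MHz.
11.5 MHz > fs/2 = 10.75 MHz, folds to fs − 11.5 MHz = 10 MHz.
97.5 MHz mod fs = 11.5 MHz.
11.5 MHz > fs/2 = 10.75 MHz, folds to fs − 11.5 MHz = 10 MHz.
9.5 MHz ≤ fs/2 = 10.75 MHz, passes unchanged.
41 MHz mod fs = 19.5 MHz.
19.5 MHz > fs/2 = 10.75 MHz, folds to fs − 19.5 MHz = 2 MHz.
3.5 MHz ≤ fs/2 = 10.75 MHz, passes unchanged.
Distinct values: {2 MHz, 3.5 MHz, 9.5 MHz, 10 MHz}.

2 MHz, 3.5 MHz, 9.5 MHz, 10 MHz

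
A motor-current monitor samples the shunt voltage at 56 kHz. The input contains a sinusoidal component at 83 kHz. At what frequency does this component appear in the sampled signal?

27 kHz

83 kHz mod fs = 27 kHz.
27 kHz ≤ fs/2 = 28 kHz, appears at 27 kHz.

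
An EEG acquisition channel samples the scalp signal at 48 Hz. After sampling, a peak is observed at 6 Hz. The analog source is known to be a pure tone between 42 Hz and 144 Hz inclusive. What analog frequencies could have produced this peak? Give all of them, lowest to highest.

42 Hz, 54 Hz, 90 Hz, 102 Hz, 138 Hz

Frequencies that alias to 6 Hz are k·fs ± 6 Hz for integer k ≥ 0.
k=0: 6 Hz.
k=1: 42 Hz, 54 Hz.
k=2: 90 Hz, 102 Hz.
k=3: 138 Hz, 150 Hz.
k=4: 186 Hz, 198 Hz.
Within [42 Hz, 144 Hz]: 42 Hz, 54 Hz, 90 Hz, 102 Hz, 138 Hz.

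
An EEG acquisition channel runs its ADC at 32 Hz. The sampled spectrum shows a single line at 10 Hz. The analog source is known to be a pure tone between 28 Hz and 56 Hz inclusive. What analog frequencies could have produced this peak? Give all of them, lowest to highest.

42 Hz, 54 Hz

Frequencies that alias to 10 Hz are k·fs ± 10 Hz for integer k ≥ 0.
k=0: 10 Hz.
k=1: 22 Hz, 42 Hz.
k=2: 54 Hz, 74 Hz.
k=3: 86 Hz, 106 Hz.
Within [28 Hz, 56 Hz]: 42 Hz, 54 Hz.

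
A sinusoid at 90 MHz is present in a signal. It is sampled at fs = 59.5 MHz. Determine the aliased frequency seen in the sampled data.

29 MHz

90 MHz mod fs = 30.5 MHz.
30.5 MHz > fs/2 = 29.75 MHz, folds to fs − 30.5 MHz = 29 MHz.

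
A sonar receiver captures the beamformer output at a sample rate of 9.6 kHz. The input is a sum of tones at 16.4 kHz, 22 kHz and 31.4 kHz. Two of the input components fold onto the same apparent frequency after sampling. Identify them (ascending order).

16.4 kHz, 22 kHz

fs/2 = 4.8 kHz.
16.4 kHz mod fs = 6.8 kHz.
6.8 kHz > fs/2 = 4.8 kHz, folds to fs − 6.8 kHz = 2.8 kHz.
22 kHz mod fs = 2.8 kHz.
2.8 kHz ≤ fs/2 = 4.8 kHz, appears at 2.8 kHz.
31.4 kHz mod fs = 2.6 kHz.
2.6 kHz ≤ fs/2 = 4.8 kHz, appears at 2.6 kHz.
16.4 kHz and 22 kHz both map to 2.8 kHz.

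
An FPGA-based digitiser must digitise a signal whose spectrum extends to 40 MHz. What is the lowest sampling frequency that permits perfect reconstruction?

80 MHz

Nyquist rate = 2 × 40 MHz = 80 MHz.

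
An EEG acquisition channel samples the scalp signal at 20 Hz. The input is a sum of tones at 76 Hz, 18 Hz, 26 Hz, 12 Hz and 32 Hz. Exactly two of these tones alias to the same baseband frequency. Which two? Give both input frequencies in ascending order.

12 Hz, 32 Hz

fs/2 = 10 Hz.
76 Hz mod fs = 16 Hz.
16 Hz > fs/2 = 10 Hz, folds to fs − 16 Hz = 4 Hz.
18 Hz > fs/2 = 10 Hz, folds to fs − 18 Hz = 2 Hz.
26 Hz mod fs = 6 Hz.
6 Hz ≤ fs/2 = 10 Hz, appears at 6 Hz.
12 Hz > fs/2 = 10 Hz, folds to fs − 12 Hz = 8 Hz.
32 Hz mod fs = 12 Hz.
12 Hz > fs/2 = 10 Hz, folds to fs − 12 Hz = 8 Hz.
12 Hz and 32 Hz both map to 8 Hz.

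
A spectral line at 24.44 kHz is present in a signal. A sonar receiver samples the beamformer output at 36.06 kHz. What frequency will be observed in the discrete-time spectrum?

11.62 kHz

24.44 kHz > fs/2 = 18.03 kHz, folds to fs − 24.44 kHz = 11.62 kHz.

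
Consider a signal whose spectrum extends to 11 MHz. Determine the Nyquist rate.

22 MHz

Nyquist rate = 2 × 11 MHz = 22 MHz.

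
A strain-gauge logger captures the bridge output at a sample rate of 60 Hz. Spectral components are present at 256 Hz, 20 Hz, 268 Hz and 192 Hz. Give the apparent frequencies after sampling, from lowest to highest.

fs/2 = 30 Hz.
256 Hz mod fs = 16 Hz.
16 Hz ≤ fs/2 = 30 Hz, appears at 16 Hz.
20 Hz ≤ fs/2 = 30 Hz, passes unchanged.
268 Hz mod fs = 28 Hz.
28 Hz ≤ fs/2 = 30 Hz, appears at 28 Hz.
192 Hz mod fs = 12 Hz.
12 Hz ≤ fs/2 = 30 Hz, appears at 12 Hz.
Distinct values: {12 Hz, 16 Hz, 20 Hz, 28 Hz}.

12 Hz, 16 Hz, 20 Hz, 28 Hz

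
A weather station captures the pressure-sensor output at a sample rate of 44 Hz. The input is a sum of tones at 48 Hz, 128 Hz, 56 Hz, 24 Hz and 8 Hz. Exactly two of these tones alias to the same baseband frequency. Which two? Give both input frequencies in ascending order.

48 Hz, 128 Hz

fs/2 = 22 Hz.
48 Hz mod fs = 4 Hz.
4 Hz ≤ fs/2 = 22 Hz, appears at 4 Hz.
128 Hz mod fs = 40 Hz.
40 Hz > fs/2 = 22 Hz, folds to fs − 40 Hz = 4 Hz.
56 Hz mod fs = 12 Hz.
12 Hz ≤ fs/2 = 22 Hz, appears at 12 Hz.
24 Hz > fs/2 = 22 Hz, folds to fs − 24 Hz = 20 Hz.
8 Hz ≤ fs/2 = 22 Hz, passes unchanged.
48 Hz and 128 Hz both map to 4 Hz.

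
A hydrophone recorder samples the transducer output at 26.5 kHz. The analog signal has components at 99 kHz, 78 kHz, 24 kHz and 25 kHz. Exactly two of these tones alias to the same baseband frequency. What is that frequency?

1.5 kHz

fs/2 = 13.25 kHz.
99 kHz mod fs = 19.5 kHz.
19.5 kHz > fs/2 = 13.25 kHz, folds to fs − 19.5 kHz = 7 kHz.
78 kHz mod fs = 25 kHz.
25 kHz > fs/2 = 13.25 kHz, folds to fs − 25 kHz = 1.5 kHz.
24 kHz > fs/2 = 13.25 kHz, folds to fs − 24 kHz = 2.5 kHz.
25 kHz > fs/2 = 13.25 kHz, folds to fs − 25 kHz = 1.5 kHz.
25 kHz and 78 kHz both map to 1.5 kHz.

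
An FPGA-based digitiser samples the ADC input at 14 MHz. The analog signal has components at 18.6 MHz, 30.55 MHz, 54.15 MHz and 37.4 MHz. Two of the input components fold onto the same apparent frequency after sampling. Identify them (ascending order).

18.6 MHz, 37.4 MHz

fs/2 = 7 MHz.
18.6 MHz mod fs = 4.6 MHz.
4.6 MHz ≤ fs/2 = 7 MHz, appears at 4.6 MHz.
30.55 MHz mod fs = 2.55 MHz.
2.55 MHz ≤ fs/2 = 7 MHz, appears at 2.55 MHz.
54.15 MHz mod fs = 12.15 MHz.
12.15 MHz > fs/2 = 7 MHz, folds to fs − 12.15 MHz = 1.85 MHz.
37.4 MHz mod fs = 9.4 MHz.
9.4 MHz > fs/2 = 7 MHz, folds to fs − 9.4 MHz = 4.6 MHz.
18.6 MHz and 37.4 MHz both map to 4.6 MHz.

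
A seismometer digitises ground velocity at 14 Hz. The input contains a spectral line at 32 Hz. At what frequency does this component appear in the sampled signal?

4 Hz

32 Hz mod fs = 4 Hz.
4 Hz ≤ fs/2 = 7 Hz, appears at 4 Hz.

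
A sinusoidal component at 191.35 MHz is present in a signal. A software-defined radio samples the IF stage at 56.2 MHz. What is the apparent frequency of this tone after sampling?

22.75 MHz

191.35 MHz mod fs = 22.75 MHz.
22.75 MHz ≤ fs/2 = 28.1 MHz, appears at 22.75 MHz.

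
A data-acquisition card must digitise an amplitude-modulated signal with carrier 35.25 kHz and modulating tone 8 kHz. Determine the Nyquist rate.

AM sidebands sit at fc ± fm = 27.25 kHz and 43.25 kHz.
Highest-frequency component: 43.25 kHz.
Nyquist rate = 2 × 43.25 kHz = 86.5 kHz.

86.5 kHz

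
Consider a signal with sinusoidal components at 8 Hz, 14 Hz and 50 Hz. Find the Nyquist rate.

100 Hz

Highest-frequency component: 50 Hz.
Nyquist rate = 2 × 50 Hz = 100 Hz.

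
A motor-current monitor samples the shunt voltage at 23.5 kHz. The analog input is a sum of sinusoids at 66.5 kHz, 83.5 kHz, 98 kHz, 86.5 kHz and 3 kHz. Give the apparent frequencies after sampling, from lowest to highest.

fs/2 = 11.75 kHz.
66.5 kHz mod fs = 19.5 kHz.
19.5 kHz > fs/2 = 11.75 kHz, folds to fs − 19.5 kHz = 4 kHz.
83.5 kHz mod fs = 13 kHz.
13 kHz > fs/2 = 11.75 kHz, folds to fs − 13 kHz = 10.5 kHz.
98 kHz mod fs = 4 kHz.
4 kHz ≤ fs/2 = 11.75 kHz, appears at 4 kHz.
86.5 kHz mod fs = 16 kHz.
16 kHz > fs/2 = 11.75 kHz, folds to fs − 16 kHz = 7.5 kHz.
3 kHz ≤ fs/2 = 11.75 kHz, passes unchanged.
Distinct values: {3 kHz, 4 kHz, 7.5 kHz, 10.5 kHz}.

3 kHz, 4 kHz, 7.5 kHz, 10.5 kHz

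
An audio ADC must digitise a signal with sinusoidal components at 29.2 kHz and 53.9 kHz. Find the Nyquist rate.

Highest-frequency component: 53.9 kHz.
Nyquist rate = 2 × 53.9 kHz = 107.8 kHz.

107.8 kHz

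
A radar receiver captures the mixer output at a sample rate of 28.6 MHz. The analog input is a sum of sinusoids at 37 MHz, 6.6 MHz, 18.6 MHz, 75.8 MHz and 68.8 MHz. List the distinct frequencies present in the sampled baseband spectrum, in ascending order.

6.6 MHz, 8.4 MHz, 10 MHz, 11.6 MHz

fs/2 = 14.3 MHz.
37 MHz mod fs = 8.4 MHz.
8.4 MHz ≤ fs/2 = 14.3 MHz, appears at 8.4 MHz.
6.6 MHz ≤ fs/2 = 14.3 MHz, passes unchanged.
18.6 MHz > fs/2 = 14.3 MHz, folds to fs − 18.6 MHz = 10 MHz.
75.8 MHz mod fs = 18.6 MHz.
18.6 MHz > fs/2 = 14.3 MHz, folds to fs − 18.6 MHz = 10 MHz.
68.8 MHz mod fs = 11.6 MHz.
11.6 MHz ≤ fs/2 = 14.3 MHz, appears at 11.6 MHz.
Distinct values: {6.6 MHz, 8.4 MHz, 10 MHz, 11.6 MHz}.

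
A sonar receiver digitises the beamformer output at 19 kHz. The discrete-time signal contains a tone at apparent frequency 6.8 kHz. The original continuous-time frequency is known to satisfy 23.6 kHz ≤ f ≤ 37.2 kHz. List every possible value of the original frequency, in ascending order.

Frequencies that alias to 6.8 kHz are k·fs ± 6.8 kHz for integer k ≥ 0.
k=0: 6.8 kHz.
k=1: 12.2 kHz, 25.8 kHz.
k=2: 31.2 kHz, 44.8 kHz.
k=3: 50.2 kHz, 63.8 kHz.
Within [23.6 kHz, 37.2 kHz]: 25.8 kHz, 31.2 kHz.

25.8 kHz, 31.2 kHz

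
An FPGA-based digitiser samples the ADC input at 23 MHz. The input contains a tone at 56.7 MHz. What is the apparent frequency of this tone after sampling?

10.7 MHz

56.7 MHz mod fs = 10.7 MHz.
10.7 MHz ≤ fs/2 = 11.5 MHz, appears at 10.7 MHz.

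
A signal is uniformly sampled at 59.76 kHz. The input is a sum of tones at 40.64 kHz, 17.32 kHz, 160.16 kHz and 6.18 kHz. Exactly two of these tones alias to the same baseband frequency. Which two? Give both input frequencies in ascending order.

40.64 kHz, 160.16 kHz

fs/2 = 29.88 kHz.
40.64 kHz > fs/2 = 29.88 kHz, folds to fs − 40.64 kHz = 19.12 kHz.
17.32 kHz ≤ fs/2 = 29.88 kHz, passes unchanged.
160.16 kHz mod fs = 40.64 kHz.
40.64 kHz > fs/2 = 29.88 kHz, folds to fs − 40.64 kHz = 19.12 kHz.
6.18 kHz ≤ fs/2 = 29.88 kHz, passes unchanged.
40.64 kHz and 160.16 kHz both map to 19.12 kHz.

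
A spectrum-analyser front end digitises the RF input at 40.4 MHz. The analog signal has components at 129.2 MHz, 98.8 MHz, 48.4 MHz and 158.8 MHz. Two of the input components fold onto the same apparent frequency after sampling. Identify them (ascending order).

48.4 MHz, 129.2 MHz

fs/2 = 20.2 MHz.
129.2 MHz mod fs = 8 MHz.
8 MHz ≤ fs/2 = 20.2 MHz, appears at 8 MHz.
98.8 MHz mod fs = 18 MHz.
18 MHz ≤ fs/2 = 20.2 MHz, appears at 18 MHz.
48.4 MHz mod fs = 8 MHz.
8 MHz ≤ fs/2 = 20.2 MHz, appears at 8 MHz.
158.8 MHz mod fs = 37.6 MHz.
37.6 MHz > fs/2 = 20.2 MHz, folds to fs − 37.6 MHz = 2.8 MHz.
48.4 MHz and 129.2 MHz both map to 8 MHz.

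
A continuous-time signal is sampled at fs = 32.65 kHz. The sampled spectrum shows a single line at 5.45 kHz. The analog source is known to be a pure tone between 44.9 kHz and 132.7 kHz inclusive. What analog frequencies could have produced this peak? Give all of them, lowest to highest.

Frequencies that alias to 5.45 kHz are k·fs ± 5.45 kHz for integer k ≥ 0.
k=0: 5.45 kHz.
k=1: 27.2 kHz, 38.1 kHz.
k=2: 59.85 kHz, 70.75 kHz.
k=3: 92.5 kHz, 103.4 kHz.
k=4: 125.15 kHz, 136.05 kHz.
k=5: 157.8 kHz, 168.7 kHz.
Within [44.9 kHz, 132.7 kHz]: 59.85 kHz, 70.75 kHz, 92.5 kHz, 103.4 kHz, 125.15 kHz.

59.85 kHz, 70.75 kHz, 92.5 kHz, 103.4 kHz, 125.15 kHz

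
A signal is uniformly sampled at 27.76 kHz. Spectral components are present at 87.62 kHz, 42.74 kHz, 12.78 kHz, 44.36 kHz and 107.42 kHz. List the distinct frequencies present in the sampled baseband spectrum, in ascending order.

3.62 kHz, 4.34 kHz, 11.16 kHz, 12.78 kHz

fs/2 = 13.88 kHz.
87.62 kHz mod fs = 4.34 kHz.
4.34 kHz ≤ fs/2 = 13.88 kHz, appears at 4.34 kHz.
42.74 kHz mod fs = 14.98 kHz.
14.98 kHz > fs/2 = 13.88 kHz, folds to fs − 14.98 kHz = 12.78 kHz.
12.78 kHz ≤ fs/2 = 13.88 kHz, passes unchanged.
44.36 kHz mod fs = 16.6 kHz.
16.6 kHz > fs/2 = 13.88 kHz, folds to fs − 16.6 kHz = 11.16 kHz.
107.42 kHz mod fs = 24.14 kHz.
24.14 kHz > fs/2 = 13.88 kHz, folds to fs − 24.14 kHz = 3.62 kHz.
Distinct values: {3.62 kHz, 4.34 kHz, 11.16 kHz, 12.78 kHz}.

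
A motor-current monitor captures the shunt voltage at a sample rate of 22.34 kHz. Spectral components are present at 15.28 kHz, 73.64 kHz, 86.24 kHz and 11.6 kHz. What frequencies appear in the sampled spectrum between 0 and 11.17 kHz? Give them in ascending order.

fs/2 = 11.17 kHz.
15.28 kHz > fs/2 = 11.17 kHz, folds to fs − 15.28 kHz = 7.06 kHz.
73.64 kHz mod fs = 6.62 kHz.
6.62 kHz ≤ fs/2 = 11.17 kHz, appears at 6.62 kHz.
86.24 kHz mod fs = 19.22 kHz.
19.22 kHz > fs/2 = 11.17 kHz, folds to fs − 19.22 kHz = 3.12 kHz.
11.6 kHz > fs/2 = 11.17 kHz, folds to fs − 11.6 kHz = 10.74 kHz.
Distinct values: {3.12 kHz, 6.62 kHz, 7.06 kHz, 10.74 kHz}.

3.12 kHz, 6.62 kHz, 7.06 kHz, 10.74 kHz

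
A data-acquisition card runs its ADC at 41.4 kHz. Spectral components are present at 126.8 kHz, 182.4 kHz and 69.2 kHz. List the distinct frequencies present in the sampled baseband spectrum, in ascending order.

fs/2 = 20.7 kHz.
126.8 kHz mod fs = 2.6 kHz.
2.6 kHz ≤ fs/2 = 20.7 kHz, appears at 2.6 kHz.
182.4 kHz mod fs = 16.8 kHz.
16.8 kHz ≤ fs/2 = 20.7 kHz, appears at 16.8 kHz.
69.2 kHz mod fs = 27.8 kHz.
27.8 kHz > fs/2 = 20.7 kHz, folds to fs − 27.8 kHz = 13.6 kHz.
Distinct values: {2.6 kHz, 13.6 kHz, 16.8 kHz}.

2.6 kHz, 13.6 kHz, 16.8 kHz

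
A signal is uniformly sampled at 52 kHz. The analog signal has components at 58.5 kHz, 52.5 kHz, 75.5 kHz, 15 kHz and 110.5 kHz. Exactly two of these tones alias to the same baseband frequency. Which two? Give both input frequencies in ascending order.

fs/2 = 26 kHz.
58.5 kHz mod fs = 6.5 kHz.
6.5 kHz ≤ fs/2 = 26 kHz, appears at 6.5 kHz.
52.5 kHz mod fs = 0.5 kHz.
0.5 kHz ≤ fs/2 = 26 kHz, appears at 0.5 kHz.
75.5 kHz mod fs = 23.5 kHz.
23.5 kHz ≤ fs/2 = 26 kHz, appears at 23.5 kHz.
15 kHz ≤ fs/2 = 26 kHz, passes unchanged.
110.5 kHz mod fs = 6.5 kHz.
6.5 kHz ≤ fs/2 = 26 kHz, appears at 6.5 kHz.
58.5 kHz and 110.5 kHz both map to 6.5 kHz.

58.5 kHz, 110.5 kHz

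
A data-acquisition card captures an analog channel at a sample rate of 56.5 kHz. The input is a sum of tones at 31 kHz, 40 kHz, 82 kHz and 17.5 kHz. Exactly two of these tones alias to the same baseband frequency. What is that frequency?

fs/2 = 28.25 kHz.
31 kHz > fs/2 = 28.25 kHz, folds to fs − 31 kHz = 25.5 kHz.
40 kHz > fs/2 = 28.25 kHz, folds to fs − 40 kHz = 16.5 kHz.
82 kHz mod fs = 25.5 kHz.
25.5 kHz ≤ fs/2 = 28.25 kHz, appears at 25.5 kHz.
17.5 kHz ≤ fs/2 = 28.25 kHz, passes unchanged.
31 kHz and 82 kHz both map to 25.5 kHz.

25.5 kHz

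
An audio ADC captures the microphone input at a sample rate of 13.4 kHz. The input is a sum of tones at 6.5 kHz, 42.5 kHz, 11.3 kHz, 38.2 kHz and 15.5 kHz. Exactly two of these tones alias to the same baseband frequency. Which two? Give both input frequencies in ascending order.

fs/2 = 6.7 kHz.
6.5 kHz ≤ fs/2 = 6.7 kHz, passes unchanged.
42.5 kHz mod fs = 2.3 kHz.
2.3 kHz ≤ fs/2 = 6.7 kHz, appears at 2.3 kHz.
11.3 kHz > fs/2 = 6.7 kHz, folds to fs − 11.3 kHz = 2.1 kHz.
38.2 kHz mod fs = 11.4 kHz.
11.4 kHz > fs/2 = 6.7 kHz, folds to fs − 11.4 kHz = 2 kHz.
15.5 kHz mod fs = 2.1 kHz.
2.1 kHz ≤ fs/2 = 6.7 kHz, appears at 2.1 kHz.
11.3 kHz and 15.5 kHz both map to 2.1 kHz.

11.3 kHz, 15.5 kHz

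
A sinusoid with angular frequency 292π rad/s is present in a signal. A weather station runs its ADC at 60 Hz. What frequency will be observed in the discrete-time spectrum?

ω = 292π rad/s → f = ω/(2π) = 146 Hz.
146 Hz mod fs = 26 Hz.
26 Hz ≤ fs/2 = 30 Hz, appears at 26 Hz.

26 Hz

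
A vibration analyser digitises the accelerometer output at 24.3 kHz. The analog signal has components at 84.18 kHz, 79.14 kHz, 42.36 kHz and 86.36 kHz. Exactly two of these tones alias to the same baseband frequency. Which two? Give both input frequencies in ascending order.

42.36 kHz, 79.14 kHz

fs/2 = 12.15 kHz.
84.18 kHz mod fs = 11.28 kHz.
11.28 kHz ≤ fs/2 = 12.15 kHz, appears at 11.28 kHz.
79.14 kHz mod fs = 6.24 kHz.
6.24 kHz ≤ fs/2 = 12.15 kHz, appears at 6.24 kHz.
42.36 kHz mod fs = 18.06 kHz.
18.06 kHz > fs/2 = 12.15 kHz, folds to fs − 18.06 kHz = 6.24 kHz.
86.36 kHz mod fs = 13.46 kHz.
13.46 kHz > fs/2 = 12.15 kHz, folds to fs − 13.46 kHz = 10.84 kHz.
42.36 kHz and 79.14 kHz both map to 6.24 kHz.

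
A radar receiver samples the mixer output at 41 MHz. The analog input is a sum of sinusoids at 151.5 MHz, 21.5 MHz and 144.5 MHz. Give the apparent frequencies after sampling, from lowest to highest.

12.5 MHz, 19.5 MHz

fs/2 = 20.5 MHz.
151.5 MHz mod fs = 28.5 MHz.
28.5 MHz > fs/2 = 20.5 MHz, folds to fs − 28.5 MHz = 12.5 MHz.
21.5 MHz > fs/2 = 20.5 MHz, folds to fs − 21.5 MHz = 19.5 MHz.
144.5 MHz mod fs = 21.5 MHz.
21.5 MHz > fs/2 = 20.5 MHz, folds to fs − 21.5 MHz = 19.5 MHz.
Distinct values: {12.5 MHz, 19.5 MHz}.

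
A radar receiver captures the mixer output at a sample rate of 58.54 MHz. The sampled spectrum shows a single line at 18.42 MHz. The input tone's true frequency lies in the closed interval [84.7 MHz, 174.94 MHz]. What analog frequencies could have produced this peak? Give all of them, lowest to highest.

Frequencies that alias to 18.42 MHz are k·fs ± 18.42 MHz for integer k ≥ 0.
k=0: 18.42 MHz.
k=1: 40.12 MHz, 76.96 MHz.
k=2: 98.66 MHz, 135.5 MHz.
k=3: 157.2 MHz, 194.04 MHz.
k=4: 215.74 MHz, 252.58 MHz.
Within [84.7 MHz, 174.94 MHz]: 98.66 MHz, 135.5 MHz, 157.2 MHz.

98.66 MHz, 135.5 MHz, 157.2 MHz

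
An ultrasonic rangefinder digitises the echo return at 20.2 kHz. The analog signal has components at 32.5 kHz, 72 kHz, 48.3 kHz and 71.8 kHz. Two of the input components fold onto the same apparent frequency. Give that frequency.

fs/2 = 10.1 kHz.
32.5 kHz mod fs = 12.3 kHz.
12.3 kHz > fs/2 = 10.1 kHz, folds to fs − 12.3 kHz = 7.9 kHz.
72 kHz mod fs = 11.4 kHz.
11.4 kHz > fs/2 = 10.1 kHz, folds to fs − 11.4 kHz = 8.8 kHz.
48.3 kHz mod fs = 7.9 kHz.
7.9 kHz ≤ fs/2 = 10.1 kHz, appears at 7.9 kHz.
71.8 kHz mod fs = 11.2 kHz.
11.2 kHz > fs/2 = 10.1 kHz, folds to fs − 11.2 kHz = 9 kHz.
32.5 kHz and 48.3 kHz both map to 7.9 kHz.

7.9 kHz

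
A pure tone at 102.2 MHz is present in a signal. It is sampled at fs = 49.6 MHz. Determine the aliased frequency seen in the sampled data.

3 MHz

102.2 MHz mod fs = 3 MHz.
3 MHz ≤ fs/2 = 24.8 MHz, appears at 3 MHz.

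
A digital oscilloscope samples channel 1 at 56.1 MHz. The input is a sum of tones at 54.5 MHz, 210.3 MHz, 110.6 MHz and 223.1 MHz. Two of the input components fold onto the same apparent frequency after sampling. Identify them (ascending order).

54.5 MHz, 110.6 MHz

fs/2 = 28.05 MHz.
54.5 MHz > fs/2 = 28.05 MHz, folds to fs − 54.5 MHz = 1.6 MHz.
210.3 MHz mod fs = 42 MHz.
42 MHz > fs/2 = 28.05 MHz, folds to fs − 42 MHz = 14.1 MHz.
110.6 MHz mod fs = 54.5 MHz.
54.5 MHz > fs/2 = 28.05 MHz, folds to fs − 54.5 MHz = 1.6 MHz.
223.1 MHz mod fs = 54.8 MHz.
54.8 MHz > fs/2 = 28.05 MHz, folds to fs − 54.8 MHz = 1.3 MHz.
54.5 MHz and 110.6 MHz both map to 1.6 MHz.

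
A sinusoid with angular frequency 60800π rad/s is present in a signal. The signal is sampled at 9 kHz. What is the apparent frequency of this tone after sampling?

3.4 kHz

ω = 60800π rad/s → f = ω/(2π) = 30400 Hz = 30.4 kHz.
30.4 kHz mod fs = 3.4 kHz.
3.4 kHz ≤ fs/2 = 4.5 kHz, appears at 3.4 kHz.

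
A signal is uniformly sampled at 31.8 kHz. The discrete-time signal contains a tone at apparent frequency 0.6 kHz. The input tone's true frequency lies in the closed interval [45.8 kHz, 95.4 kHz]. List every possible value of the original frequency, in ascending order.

Frequencies that alias to 0.6 kHz are k·fs ± 0.6 kHz for integer k ≥ 0.
k=0: 0.6 kHz.
k=1: 31.2 kHz, 32.4 kHz.
k=2: 63 kHz, 64.2 kHz.
k=3: 94.8 kHz, 96 kHz.
k=4: 126.6 kHz, 127.8 kHz.
Within [45.8 kHz, 95.4 kHz]: 63 kHz, 64.2 kHz, 94.8 kHz.

63 kHz, 64.2 kHz, 94.8 kHz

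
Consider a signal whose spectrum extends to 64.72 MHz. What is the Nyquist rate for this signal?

129.44 MHz

Nyquist rate = 2 × 64.72 MHz = 129.44 MHz.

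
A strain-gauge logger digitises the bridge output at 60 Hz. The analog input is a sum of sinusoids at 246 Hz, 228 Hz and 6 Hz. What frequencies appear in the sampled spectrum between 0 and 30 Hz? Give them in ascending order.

6 Hz, 12 Hz

fs/2 = 30 Hz.
246 Hz mod fs = 6 Hz.
6 Hz ≤ fs/2 = 30 Hz, appears at 6 Hz.
228 Hz mod fs = 48 Hz.
48 Hz > fs/2 = 30 Hz, folds to fs − 48 Hz = 12 Hz.
6 Hz ≤ fs/2 = 30 Hz, passes unchanged.
Distinct values: {6 Hz, 12 Hz}.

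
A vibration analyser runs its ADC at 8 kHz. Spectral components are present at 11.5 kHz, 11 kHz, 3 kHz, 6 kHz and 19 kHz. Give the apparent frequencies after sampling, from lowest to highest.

fs/2 = 4 kHz.
11.5 kHz mod fs = 3.5 kHz.
3.5 kHz ≤ fs/2 = 4 kHz, appears at 3.5 kHz.
11 kHz mod fs = 3 kHz.
3 kHz ≤ fs/2 = 4 kHz, appears at 3 kHz.
3 kHz ≤ fs/2 = 4 kHz, passes unchanged.
6 kHz > fs/2 = 4 kHz, folds to fs − 6 kHz = 2 kHz.
19 kHz mod fs = 3 kHz.
3 kHz ≤ fs/2 = 4 kHz, appears at 3 kHz.
Distinct values: {2 kHz, 3 kHz, 3.5 kHz}.

2 kHz, 3 kHz, 3.5 kHz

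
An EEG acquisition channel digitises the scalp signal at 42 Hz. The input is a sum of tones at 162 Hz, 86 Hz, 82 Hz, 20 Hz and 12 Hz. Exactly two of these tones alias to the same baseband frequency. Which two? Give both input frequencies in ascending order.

82 Hz, 86 Hz

fs/2 = 21 Hz.
162 Hz mod fs = 36 Hz.
36 Hz > fs/2 = 21 Hz, folds to fs − 36 Hz = 6 Hz.
86 Hz mod fs = 2 Hz.
2 Hz ≤ fs/2 = 21 Hz, appears at 2 Hz.
82 Hz mod fs = 40 Hz.
40 Hz > fs/2 = 21 Hz, folds to fs − 40 Hz = 2 Hz.
20 Hz ≤ fs/2 = 21 Hz, passes unchanged.
12 Hz ≤ fs/2 = 21 Hz, passes unchanged.
82 Hz and 86 Hz both map to 2 Hz.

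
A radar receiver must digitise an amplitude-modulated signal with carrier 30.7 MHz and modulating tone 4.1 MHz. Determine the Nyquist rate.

AM sidebands sit at fc ± fm = 26.6 MHz and 34.8 MHz.
Highest-frequency component: 34.8 MHz.
Nyquist rate = 2 × 34.8 MHz = 69.6 MHz.

69.6 MHz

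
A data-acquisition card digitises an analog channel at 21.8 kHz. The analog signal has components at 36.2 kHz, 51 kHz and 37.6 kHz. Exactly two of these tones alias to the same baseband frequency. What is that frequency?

7.4 kHz

fs/2 = 10.9 kHz.
36.2 kHz mod fs = 14.4 kHz.
14.4 kHz > fs/2 = 10.9 kHz, folds to fs − 14.4 kHz = 7.4 kHz.
51 kHz mod fs = 7.4 kHz.
7.4 kHz ≤ fs/2 = 10.9 kHz, appears at 7.4 kHz.
37.6 kHz mod fs = 15.8 kHz.
15.8 kHz > fs/2 = 10.9 kHz, folds to fs − 15.8 kHz = 6 kHz.
36.2 kHz and 51 kHz both map to 7.4 kHz.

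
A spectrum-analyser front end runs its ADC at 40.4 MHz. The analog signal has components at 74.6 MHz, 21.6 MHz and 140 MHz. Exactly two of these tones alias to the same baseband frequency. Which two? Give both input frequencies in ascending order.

21.6 MHz, 140 MHz

fs/2 = 20.2 MHz.
74.6 MHz mod fs = 34.2 MHz.
34.2 MHz > fs/2 = 20.2 MHz, folds to fs − 34.2 MHz = 6.2 MHz.
21.6 MHz > fs/2 = 20.2 MHz, folds to fs − 21.6 MHz = 18.8 MHz.
140 MHz mod fs = 18.8 MHz.
18.8 MHz ≤ fs/2 = 20.2 MHz, appears at 18.8 MHz.
21.6 MHz and 140 MHz both map to 18.8 MHz.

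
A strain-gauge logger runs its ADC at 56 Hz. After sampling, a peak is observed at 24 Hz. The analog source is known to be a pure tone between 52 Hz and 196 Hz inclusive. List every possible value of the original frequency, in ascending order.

80 Hz, 88 Hz, 136 Hz, 144 Hz, 192 Hz

Frequencies that alias to 24 Hz are k·fs ± 24 Hz for integer k ≥ 0.
k=0: 24 Hz.
k=1: 32 Hz, 80 Hz.
k=2: 88 Hz, 136 Hz.
k=3: 144 Hz, 192 Hz.
k=4: 200 Hz, 248 Hz.
Within [52 Hz, 196 Hz]: 80 Hz, 88 Hz, 136 Hz, 144 Hz, 192 Hz.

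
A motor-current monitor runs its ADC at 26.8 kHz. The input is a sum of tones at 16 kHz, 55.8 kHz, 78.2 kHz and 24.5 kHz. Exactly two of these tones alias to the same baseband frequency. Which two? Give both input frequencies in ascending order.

55.8 kHz, 78.2 kHz

fs/2 = 13.4 kHz.
16 kHz > fs/2 = 13.4 kHz, folds to fs − 16 kHz = 10.8 kHz.
55.8 kHz mod fs = 2.2 kHz.
2.2 kHz ≤ fs/2 = 13.4 kHz, appears at 2.2 kHz.
78.2 kHz mod fs = 24.6 kHz.
24.6 kHz > fs/2 = 13.4 kHz, folds to fs − 24.6 kHz = 2.2 kHz.
24.5 kHz > fs/2 = 13.4 kHz, folds to fs − 24.5 kHz = 2.3 kHz.
55.8 kHz and 78.2 kHz both map to 2.2 kHz.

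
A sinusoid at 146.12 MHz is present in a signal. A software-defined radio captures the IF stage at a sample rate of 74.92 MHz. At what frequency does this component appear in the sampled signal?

3.72 MHz

146.12 MHz mod fs = 71.2 MHz.
71.2 MHz > fs/2 = 37.46 MHz, folds to fs − 71.2 MHz = 3.72 MHz.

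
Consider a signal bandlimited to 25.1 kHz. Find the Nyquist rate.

50.2 kHz

Nyquist rate = 2 × 25.1 kHz = 50.2 kHz.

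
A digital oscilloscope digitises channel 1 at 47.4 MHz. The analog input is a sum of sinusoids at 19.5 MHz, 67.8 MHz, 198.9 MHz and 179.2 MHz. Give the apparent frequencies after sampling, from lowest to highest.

fs/2 = 23.7 MHz.
19.5 MHz ≤ fs/2 = 23.7 MHz, passes unchanged.
67.8 MHz mod fs = 20.4 MHz.
20.4 MHz ≤ fs/2 = 23.7 MHz, appears at 20.4 MHz.
198.9 MHz mod fs = 9.3 MHz.
9.3 MHz ≤ fs/2 = 23.7 MHz, appears at 9.3 MHz.
179.2 MHz mod fs = 37 MHz.
37 MHz > fs/2 = 23.7 MHz, folds to fs − 37 MHz = 10.4 MHz.
Distinct values: {9.3 MHz, 10.4 MHz, 19.5 MHz, 20.4 MHz}.

9.3 MHz, 10.4 MHz, 19.5 MHz, 20.4 MHz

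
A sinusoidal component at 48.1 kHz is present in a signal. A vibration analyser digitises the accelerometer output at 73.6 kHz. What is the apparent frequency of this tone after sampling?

48.1 kHz > fs/2 = 36.8 kHz, folds to fs − 48.1 kHz = 25.5 kHz.

25.5 kHz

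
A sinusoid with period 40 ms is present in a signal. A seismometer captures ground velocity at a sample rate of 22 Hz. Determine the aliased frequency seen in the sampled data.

T = 40 ms → f = 1/T = 25 Hz.
25 Hz mod fs = 3 Hz.
3 Hz ≤ fs/2 = 11 Hz, appears at 3 Hz.

3 Hz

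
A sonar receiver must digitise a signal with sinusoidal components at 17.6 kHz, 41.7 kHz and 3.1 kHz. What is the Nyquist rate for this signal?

83.4 kHz

Highest-frequency component: 41.7 kHz.
Nyquist rate = 2 × 41.7 kHz = 83.4 kHz.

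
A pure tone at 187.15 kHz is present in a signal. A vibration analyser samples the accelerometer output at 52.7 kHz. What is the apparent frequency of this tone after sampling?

187.15 kHz mod fs = 29.05 kHz.
29.05 kHz > fs/2 = 26.35 kHz, folds to fs − 29.05 kHz = 23.65 kHz.

23.65 kHz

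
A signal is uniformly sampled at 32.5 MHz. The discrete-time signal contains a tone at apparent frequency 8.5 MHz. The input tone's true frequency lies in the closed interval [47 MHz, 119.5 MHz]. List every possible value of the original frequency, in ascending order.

Frequencies that alias to 8.5 MHz are k·fs ± 8.5 MHz for integer k ≥ 0.
k=0: 8.5 MHz.
k=1: 24 MHz, 41 MHz.
k=2: 56.5 MHz, 73.5 MHz.
k=3: 89 MHz, 106 MHz.
k=4: 121.5 MHz, 138.5 MHz.
Within [47 MHz, 119.5 MHz]: 56.5 MHz, 73.5 MHz, 89 MHz, 106 MHz.

56.5 MHz, 73.5 MHz, 89 MHz, 106 MHz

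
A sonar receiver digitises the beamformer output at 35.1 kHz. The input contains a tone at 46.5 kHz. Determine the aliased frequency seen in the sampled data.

11.4 kHz

46.5 kHz mod fs = 11.4 kHz.
11.4 kHz ≤ fs/2 = 17.55 kHz, appears at 11.4 kHz.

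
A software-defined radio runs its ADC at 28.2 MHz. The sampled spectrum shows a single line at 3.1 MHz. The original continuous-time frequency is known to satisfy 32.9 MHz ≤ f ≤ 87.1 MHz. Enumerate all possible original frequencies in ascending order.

Frequencies that alias to 3.1 MHz are k·fs ± 3.1 MHz for integer k ≥ 0.
k=0: 3.1 MHz.
k=1: 25.1 MHz, 31.3 MHz.
k=2: 53.3 MHz, 59.5 MHz.
k=3: 81.5 MHz, 87.7 MHz.
k=4: 109.7 MHz, 115.9 MHz.
Within [32.9 MHz, 87.1 MHz]: 53.3 MHz, 59.5 MHz, 81.5 MHz.

53.3 MHz, 59.5 MHz, 81.5 MHz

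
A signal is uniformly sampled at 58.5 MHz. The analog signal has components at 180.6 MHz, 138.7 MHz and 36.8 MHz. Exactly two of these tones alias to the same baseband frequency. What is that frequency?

21.7 MHz

fs/2 = 29.25 MHz.
180.6 MHz mod fs = 5.1 MHz.
5.1 MHz ≤ fs/2 = 29.25 MHz, appears at 5.1 MHz.
138.7 MHz mod fs = 21.7 MHz.
21.7 MHz ≤ fs/2 = 29.25 MHz, appears at 21.7 MHz.
36.8 MHz > fs/2 = 29.25 MHz, folds to fs − 36.8 MHz = 21.7 MHz.
36.8 MHz and 138.7 MHz both map to 21.7 MHz.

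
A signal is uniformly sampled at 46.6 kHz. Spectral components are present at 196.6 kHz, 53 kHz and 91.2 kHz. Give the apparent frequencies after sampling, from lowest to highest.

fs/2 = 23.3 kHz.
196.6 kHz mod fs = 10.2 kHz.
10.2 kHz ≤ fs/2 = 23.3 kHz, appears at 10.2 kHz.
53 kHz mod fs = 6.4 kHz.
6.4 kHz ≤ fs/2 = 23.3 kHz, appears at 6.4 kHz.
91.2 kHz mod fs = 44.6 kHz.
44.6 kHz > fs/2 = 23.3 kHz, folds to fs − 44.6 kHz = 2 kHz.
Distinct values: {2 kHz, 6.4 kHz, 10.2 kHz}.

2 kHz, 6.4 kHz, 10.2 kHz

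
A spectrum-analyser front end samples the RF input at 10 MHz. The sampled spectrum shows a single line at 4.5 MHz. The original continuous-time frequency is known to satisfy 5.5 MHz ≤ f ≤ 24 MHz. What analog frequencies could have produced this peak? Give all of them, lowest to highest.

Frequencies that alias to 4.5 MHz are k·fs ± 4.5 MHz for integer k ≥ 0.
k=0: 4.5 MHz.
k=1: 5.5 MHz, 14.5 MHz.
k=2: 15.5 MHz, 24.5 MHz.
k=3: 25.5 MHz, 34.5 MHz.
Within [5.5 MHz, 24 MHz]: 5.5 MHz, 14.5 MHz, 15.5 MHz.

5.5 MHz, 14.5 MHz, 15.5 MHz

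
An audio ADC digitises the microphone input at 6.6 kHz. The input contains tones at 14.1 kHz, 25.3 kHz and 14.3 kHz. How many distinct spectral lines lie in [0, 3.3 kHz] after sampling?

2

fs/2 = 3.3 kHz.
14.1 kHz mod fs = 0.9 kHz.
0.9 kHz ≤ fs/2 = 3.3 kHz, appears at 0.9 kHz.
25.3 kHz mod fs = 5.5 kHz.
5.5 kHz > fs/2 = 3.3 kHz, folds to fs − 5.5 kHz = 1.1 kHz.
14.3 kHz mod fs = 1.1 kHz.
1.1 kHz ≤ fs/2 = 3.3 kHz, appears at 1.1 kHz.
Distinct values: {0.9 kHz, 1.1 kHz} → 2.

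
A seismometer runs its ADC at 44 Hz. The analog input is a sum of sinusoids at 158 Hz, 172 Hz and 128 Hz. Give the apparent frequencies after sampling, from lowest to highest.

4 Hz, 18 Hz

fs/2 = 22 Hz.
158 Hz mod fs = 26 Hz.
26 Hz > fs/2 = 22 Hz, folds to fs − 26 Hz = 18 Hz.
172 Hz mod fs = 40 Hz.
40 Hz > fs/2 = 22 Hz, folds to fs − 40 Hz = 4 Hz.
128 Hz mod fs = 40 Hz.
40 Hz > fs/2 = 22 Hz, folds to fs − 40 Hz = 4 Hz.
Distinct values: {4 Hz, 18 Hz}.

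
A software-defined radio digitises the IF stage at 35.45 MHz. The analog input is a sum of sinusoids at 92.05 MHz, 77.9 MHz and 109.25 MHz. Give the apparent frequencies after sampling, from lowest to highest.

fs/2 = 17.725 MHz.
92.05 MHz mod fs = 21.15 MHz.
21.15 MHz > fs/2 = 17.725 MHz, folds to fs − 21.15 MHz = 14.3 MHz.
77.9 MHz mod fs = 7 MHz.
7 MHz ≤ fs/2 = 17.725 MHz, appears at 7 MHz.
109.25 MHz mod fs = 2.9 MHz.
2.9 MHz ≤ fs/2 = 17.725 MHz, appears at 2.9 MHz.
Distinct values: {2.9 MHz, 7 MHz, 14.3 MHz}.

2.9 MHz, 7 MHz, 14.3 MHz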